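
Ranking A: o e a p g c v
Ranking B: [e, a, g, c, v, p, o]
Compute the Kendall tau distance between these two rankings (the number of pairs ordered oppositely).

Assign each item its position (1..7) in the first ordering, then rewrite the second ordering as that position sequence:
positions: o→1, e→2, a→3, p→4, g→5, c→6, v→7
second ordering as positions: [2, 3, 5, 6, 7, 4, 1]
Discordant pairs = inversions in this position sequence.
2: 1 → 1
3: 1 → 1
5: 4, 1 → 2
6: 4, 1 → 2
7: 4, 1 → 2
4: 1 → 1
1: 0
Total: 1 + 1 + 2 + 2 + 2 + 1 + 0 = 9

9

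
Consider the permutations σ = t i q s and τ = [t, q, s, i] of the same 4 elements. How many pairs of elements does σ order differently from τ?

2 discordant pairs

Assign each item its position (1..4) in the first ordering, then rewrite the second ordering as that position sequence:
positions: t→1, i→2, q→3, s→4
second ordering as positions: [1, 3, 4, 2]
Discordant pairs = inversions in this position sequence.
1: 0
3: 2 → 1
4: 2 → 1
2: 0
Total: 0 + 1 + 1 + 0 = 2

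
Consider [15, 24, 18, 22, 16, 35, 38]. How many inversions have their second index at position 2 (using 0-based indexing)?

1 such element

The element at index 2 is 18.
Elements before it: 15, 24
Those larger than 18: 24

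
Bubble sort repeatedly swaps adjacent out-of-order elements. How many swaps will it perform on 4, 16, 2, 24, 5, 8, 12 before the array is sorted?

There are 8 swaps.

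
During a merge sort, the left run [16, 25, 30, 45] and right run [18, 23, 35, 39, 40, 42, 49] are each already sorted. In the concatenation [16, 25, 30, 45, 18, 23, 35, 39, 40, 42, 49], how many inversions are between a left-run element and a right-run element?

Count, for every r in R, how many entries of L exceed r:
r = 18: 25, 30, 45 → 3
r = 23: 25, 30, 45 → 3
r = 35: 45 → 1
r = 39: 45 → 1
r = 40: 45 → 1
r = 42: 45 → 1
r = 49: none → 0
Cross-inversions: 3 + 3 + 1 + 1 + 1 + 1 + 0 = 10

10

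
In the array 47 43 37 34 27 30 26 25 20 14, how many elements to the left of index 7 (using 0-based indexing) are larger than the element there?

The element at index 7 is 25.
Elements before it: 47, 43, 37, 34, 27, 30, 26
Those larger than 25: 47, 43, 37, 34, 27, 30, 26

7 such elements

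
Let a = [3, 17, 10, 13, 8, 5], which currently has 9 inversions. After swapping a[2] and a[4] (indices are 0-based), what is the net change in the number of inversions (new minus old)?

Positions 2 and 4 hold 10 and 8; after swapping, the array is [3, 17, 8, 13, 10, 5].
Sweep left to right; for each value list the smaller values that follow it:
3: 0
17: 4
8: 1
13: 2
10: 1
5: 0
Sum: 0 + 4 + 1 + 2 + 1 + 0 = 8
Change: 8 − 9 = -1

-1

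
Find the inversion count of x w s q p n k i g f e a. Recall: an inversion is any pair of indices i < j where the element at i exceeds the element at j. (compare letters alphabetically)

Sweep left to right; for each value list the smaller values that follow it:
x → w, s, q, p, n, k, i, g, f, e, a → 11
w → s, q, p, n, k, i, g, f, e, a → 10
s → q, p, n, k, i, g, f, e, a → 9
q → p, n, k, i, g, f, e, a → 8
p → n, k, i, g, f, e, a → 7
n → k, i, g, f, e, a → 6
k → i, g, f, e, a → 5
i → g, f, e, a → 4
g → f, e, a → 3
f → e, a → 2
e → a → 1
a → none → 0
Sum: 11 + 10 + 9 + 8 + 7 + 6 + 5 + 4 + 3 + 2 + 1 + 0 = 66

66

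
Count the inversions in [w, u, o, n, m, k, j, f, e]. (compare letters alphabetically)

Element-by-element contributions:
w → u, o, n, m, k, j, f, e → 8
u → o, n, m, k, j, f, e → 7
o → n, m, k, j, f, e → 6
n → m, k, j, f, e → 5
m → k, j, f, e → 4
k → j, f, e → 3
j → f, e → 2
f → e → 1
e → none → 0
Sum: 8 + 7 + 6 + 5 + 4 + 3 + 2 + 1 + 0 = 36

36 out-of-order pairs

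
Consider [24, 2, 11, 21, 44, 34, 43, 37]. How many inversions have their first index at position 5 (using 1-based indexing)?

The element at index 5 is 44.
Elements after it: 34, 43, 37
Those smaller than 44: 34, 43, 37

3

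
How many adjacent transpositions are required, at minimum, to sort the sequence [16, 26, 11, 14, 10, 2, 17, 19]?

The minimum number of adjacent swaps to sort an array equals its inversion count, since every such swap removes exactly one inversion.
Count inversions — for each element, later elements that are smaller:
16: 11, 14, 10, 2 → 4
26: 11, 14, 10, 2, 17, 19 → 6
11: 10, 2 → 2
14: 10, 2 → 2
10: 2 → 1
2: none → 0
17: none → 0
19: none → 0
Total inversions: 4 + 6 + 2 + 2 + 1 + 0 + 0 + 0 = 15

15 adjacent swaps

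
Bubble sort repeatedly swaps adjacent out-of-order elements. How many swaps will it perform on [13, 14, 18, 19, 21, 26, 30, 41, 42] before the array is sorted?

The minimum number of adjacent swaps to sort an array equals its inversion count, since every such swap removes exactly one inversion.
Count inversions — for each element, later elements that are smaller:
13: none → 0
14: none → 0
18: none → 0
19: none → 0
21: none → 0
26: none → 0
30: none → 0
41: none → 0
42: none → 0
Total inversions: 0 + 0 + 0 + 0 + 0 + 0 + 0 + 0 + 0 = 0

0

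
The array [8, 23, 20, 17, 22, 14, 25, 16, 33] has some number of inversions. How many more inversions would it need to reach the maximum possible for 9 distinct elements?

23 inversions short

Maximum inversions for 9 distinct elements is C(9, 2) = 9·8/2 = 36.
Current inversions — for each element, count later smaller elements:
8: 0
23: 5
20: 3
17: 2
22: 2
14: 0
25: 1
16: 0
33: 0
Current total: 0 + 5 + 3 + 2 + 2 + 0 + 1 + 0 + 0 = 13
Shortfall: 36 − 13 = 23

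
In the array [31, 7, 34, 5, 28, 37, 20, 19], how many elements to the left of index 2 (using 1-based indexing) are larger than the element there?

1 such element

The element at index 2 is 7.
Elements before it: 31
Those larger than 7: 31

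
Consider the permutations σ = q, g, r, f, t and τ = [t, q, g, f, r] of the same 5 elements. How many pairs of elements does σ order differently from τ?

5 discordant pairs

Assign each item its position (1..5) in the first ordering, then rewrite the second ordering as that position sequence:
positions: q→1, g→2, r→3, f→4, t→5
second ordering as positions: [5, 1, 2, 4, 3]
Discordant pairs = inversions in this position sequence.
5: 1, 2, 4, 3 → 4
1: 0
2: 0
4: 3 → 1
3: 0
Total: 4 + 0 + 0 + 1 + 0 = 5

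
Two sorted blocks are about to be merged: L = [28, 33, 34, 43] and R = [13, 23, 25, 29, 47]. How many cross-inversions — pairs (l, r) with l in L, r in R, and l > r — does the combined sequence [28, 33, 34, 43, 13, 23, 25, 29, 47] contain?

Split inversions: 15

For each element r of the right run, count left-run elements greater than r:
r = 13: 28, 33, 34, 43 → 4
r = 23: 28, 33, 34, 43 → 4
r = 25: 28, 33, 34, 43 → 4
r = 29: 33, 34, 43 → 3
r = 47: none → 0
Cross-inversions: 4 + 4 + 4 + 3 + 0 = 15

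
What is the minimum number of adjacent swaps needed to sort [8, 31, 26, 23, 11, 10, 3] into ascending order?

There are 16 swaps.

The minimum number of adjacent swaps to sort an array equals its inversion count, since every such swap removes exactly one inversion.
Count inversions — for each element, later elements that are smaller:
8: 3 → 1
31: 26, 23, 11, 10, 3 → 5
26: 23, 11, 10, 3 → 4
23: 11, 10, 3 → 3
11: 10, 3 → 2
10: 3 → 1
3: none → 0
Total inversions: 1 + 5 + 4 + 3 + 2 + 1 + 0 = 16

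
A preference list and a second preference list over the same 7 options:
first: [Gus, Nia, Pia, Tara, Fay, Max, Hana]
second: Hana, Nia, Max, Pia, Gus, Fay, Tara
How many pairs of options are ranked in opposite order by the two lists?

13

Assign each item its position (1..7) in the first ordering, then rewrite the second ordering as that position sequence:
positions: Gus→1, Nia→2, Pia→3, Tara→4, Fay→5, Max→6, Hana→7
second ordering as positions: [7, 2, 6, 3, 1, 5, 4]
Discordant pairs = inversions in this position sequence.
7: 2, 6, 3, 1, 5, 4 → 6
2: 1 → 1
6: 3, 1, 5, 4 → 4
3: 1 → 1
1: 0
5: 4 → 1
4: 0
Total: 6 + 1 + 4 + 1 + 0 + 1 + 0 = 13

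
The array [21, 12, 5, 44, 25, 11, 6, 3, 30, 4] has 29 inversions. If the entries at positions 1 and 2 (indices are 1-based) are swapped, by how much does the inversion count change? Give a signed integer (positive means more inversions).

Positions 1 and 2 hold 21 and 12; after swapping, the array is [12, 21, 5, 44, 25, 11, 6, 3, 30, 4].
For each element, count later entries that are smaller:
12 → 5, 11, 6, 3, 4 → 5
21 → 5, 11, 6, 3, 4 → 5
5 → 3, 4 → 2
44 → 25, 11, 6, 3, 30, 4 → 6
25 → 11, 6, 3, 4 → 4
11 → 6, 3, 4 → 3
6 → 3, 4 → 2
3 → none → 0
30 → 4 → 1
4 → none → 0
Sum: 5 + 5 + 2 + 6 + 4 + 3 + 2 + 0 + 1 + 0 = 28
Change: 28 − 29 = -1

-1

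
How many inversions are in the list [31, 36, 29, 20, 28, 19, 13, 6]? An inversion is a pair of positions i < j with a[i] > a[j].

26 inversions

Sweep left to right; for each value list the smaller values that follow it:
31: 6
36: 6
29: 5
20: 3
28: 3
19: 2
13: 1
6: 0
Sum: 6 + 6 + 5 + 3 + 3 + 2 + 1 + 0 = 26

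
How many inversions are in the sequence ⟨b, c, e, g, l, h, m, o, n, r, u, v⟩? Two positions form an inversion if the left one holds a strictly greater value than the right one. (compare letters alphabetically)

2

Sweep left to right; for each value list the smaller values that follow it:
b: 0
c: 0
e: 0
g: 0
l: 1
h: 0
m: 0
o: 1
n: 0
r: 0
u: 0
v: 0
Sum: 0 + 0 + 0 + 0 + 1 + 0 + 0 + 1 + 0 + 0 + 0 + 0 = 2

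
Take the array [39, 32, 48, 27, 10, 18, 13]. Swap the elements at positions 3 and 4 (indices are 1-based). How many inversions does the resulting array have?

Positions 3 and 4 hold 48 and 27; after swapping, the array is [39, 32, 27, 48, 10, 18, 13].
Element-by-element contributions:
39 → 32, 27, 10, 18, 13 → 5
32 → 27, 10, 18, 13 → 4
27 → 10, 18, 13 → 3
48 → 10, 18, 13 → 3
10 → none → 0
18 → 13 → 1
13 → none → 0
Sum: 5 + 4 + 3 + 3 + 0 + 1 + 0 = 16

16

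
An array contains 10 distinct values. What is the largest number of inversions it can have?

Inversions: 45

A reversed (strictly descending) arrangement makes every pair an inversion, giving C(10, 2) inversions.
C(10, 2) = 10·9/2 = 45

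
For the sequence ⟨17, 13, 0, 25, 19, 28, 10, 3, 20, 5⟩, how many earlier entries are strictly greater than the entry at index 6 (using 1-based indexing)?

The element at index 6 is 28.
Elements before it: 17, 13, 0, 25, 19
None of them are larger than 28.

0 such elements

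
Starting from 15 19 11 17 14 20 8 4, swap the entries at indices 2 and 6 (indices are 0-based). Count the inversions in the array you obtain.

18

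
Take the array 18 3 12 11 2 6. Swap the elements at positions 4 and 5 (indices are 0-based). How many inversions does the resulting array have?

Positions 4 and 5 hold 2 and 6; after swapping, the array is [18, 3, 12, 11, 6, 2].
Element-by-element contributions:
18 → 3, 12, 11, 6, 2 → 5
3 → 2 → 1
12 → 11, 6, 2 → 3
11 → 6, 2 → 2
6 → 2 → 1
2 → none → 0
Sum: 5 + 1 + 3 + 2 + 1 + 0 = 12

12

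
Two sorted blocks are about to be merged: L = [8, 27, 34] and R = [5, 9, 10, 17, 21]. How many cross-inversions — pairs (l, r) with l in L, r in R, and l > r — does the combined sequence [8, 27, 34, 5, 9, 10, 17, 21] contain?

11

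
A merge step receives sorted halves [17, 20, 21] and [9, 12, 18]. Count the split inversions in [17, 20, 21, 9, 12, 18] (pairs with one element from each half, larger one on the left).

Count, for every r in R, how many entries of L exceed r:
r = 9: 17, 20, 21 → 3
r = 12: 17, 20, 21 → 3
r = 18: 20, 21 → 2
Cross-inversions: 3 + 3 + 2 = 8

8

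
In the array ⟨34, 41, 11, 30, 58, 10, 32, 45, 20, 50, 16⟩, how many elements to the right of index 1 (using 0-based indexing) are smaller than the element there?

6

The element at index 1 is 41.
Elements after it: 11, 30, 58, 10, 32, 45, 20, 50, 16
Those smaller than 41: 11, 30, 10, 32, 20, 16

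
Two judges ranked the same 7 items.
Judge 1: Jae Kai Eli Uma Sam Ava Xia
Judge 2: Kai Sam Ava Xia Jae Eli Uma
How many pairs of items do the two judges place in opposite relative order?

Assign each item its position (1..7) in the first ordering, then rewrite the second ordering as that position sequence:
positions: Jae→1, Kai→2, Eli→3, Uma→4, Sam→5, Ava→6, Xia→7
second ordering as positions: [2, 5, 6, 7, 1, 3, 4]
Discordant pairs = inversions in this position sequence.
2: 1 → 1
5: 1, 3, 4 → 3
6: 1, 3, 4 → 3
7: 1, 3, 4 → 3
1: 0
3: 0
4: 0
Total: 1 + 3 + 3 + 3 + 0 + 0 + 0 = 10

10 discordant pairs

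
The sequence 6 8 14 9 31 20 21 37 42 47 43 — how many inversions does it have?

Out-of-order pairs: 4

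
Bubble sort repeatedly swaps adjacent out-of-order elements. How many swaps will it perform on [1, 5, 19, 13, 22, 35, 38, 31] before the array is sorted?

Minimum adjacent swaps = number of inversions (each swap of adjacent out-of-order elements removes one inversion and no swap can remove more).
Count inversions — for each element, later elements that are smaller:
1: none → 0
5: none → 0
19: 13 → 1
13: none → 0
22: none → 0
35: 31 → 1
38: 31 → 1
31: none → 0
Total inversions: 0 + 0 + 1 + 0 + 0 + 1 + 1 + 0 = 3

3 adjacent swaps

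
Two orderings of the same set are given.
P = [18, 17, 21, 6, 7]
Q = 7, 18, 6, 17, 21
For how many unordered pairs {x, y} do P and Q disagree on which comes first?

Assign each item its position (1..5) in the first ordering, then rewrite the second ordering as that position sequence:
positions: 18→1, 17→2, 21→3, 6→4, 7→5
second ordering as positions: [5, 1, 4, 2, 3]
Discordant pairs = inversions in this position sequence.
5: 1, 4, 2, 3 → 4
1: 0
4: 2, 3 → 2
2: 0
3: 0
Total: 4 + 0 + 2 + 0 + 0 = 6

Disagreeing pairs: 6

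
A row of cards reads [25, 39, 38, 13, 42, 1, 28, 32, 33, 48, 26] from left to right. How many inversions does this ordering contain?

25

Sweep left to right; for each value list the smaller values that follow it:
25 → 13, 1 → 2
39 → 38, 13, 1, 28, 32, 33, 26 → 7
38 → 13, 1, 28, 32, 33, 26 → 6
13 → 1 → 1
42 → 1, 28, 32, 33, 26 → 5
1 → none → 0
28 → 26 → 1
32 → 26 → 1
33 → 26 → 1
48 → 26 → 1
26 → none → 0
Sum: 2 + 7 + 6 + 1 + 5 + 0 + 1 + 1 + 1 + 1 + 0 = 25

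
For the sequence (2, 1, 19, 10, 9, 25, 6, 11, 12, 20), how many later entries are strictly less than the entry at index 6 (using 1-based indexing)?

The element at index 6 is 25.
Elements after it: 6, 11, 12, 20
Those smaller than 25: 6, 11, 12, 20

4 such elements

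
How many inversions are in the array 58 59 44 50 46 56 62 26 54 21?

29

Sweep left to right; for each value list the smaller values that follow it:
58: 7
59: 7
44: 2
50: 3
46: 2
56: 3
62: 3
26: 1
54: 1
21: 0
Sum: 7 + 7 + 2 + 3 + 2 + 3 + 3 + 1 + 1 + 0 = 29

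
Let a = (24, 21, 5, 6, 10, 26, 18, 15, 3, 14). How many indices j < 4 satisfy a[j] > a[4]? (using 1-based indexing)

The element at index 4 is 6.
Elements before it: 24, 21, 5
Those larger than 6: 24, 21

2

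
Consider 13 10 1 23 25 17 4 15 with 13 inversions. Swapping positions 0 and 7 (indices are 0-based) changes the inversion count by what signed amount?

Positions 0 and 7 hold 13 and 15; after swapping, the array is [15, 10, 1, 23, 25, 17, 4, 13].
Sweep left to right; for each value list the smaller values that follow it:
15: 4
10: 2
1: 0
23: 3
25: 3
17: 2
4: 0
13: 0
Sum: 4 + 2 + 0 + 3 + 3 + 2 + 0 + 0 = 14
Change: 14 − 13 = +1

+1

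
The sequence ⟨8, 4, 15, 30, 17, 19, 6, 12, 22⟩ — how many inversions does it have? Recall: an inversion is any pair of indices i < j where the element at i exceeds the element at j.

13 inversions

Count, for each position, how many later elements it exceeds:
8: 2
4: 0
15: 2
30: 5
17: 2
19: 2
6: 0
12: 0
22: 0
Sum: 2 + 0 + 2 + 5 + 2 + 2 + 0 + 0 + 0 = 13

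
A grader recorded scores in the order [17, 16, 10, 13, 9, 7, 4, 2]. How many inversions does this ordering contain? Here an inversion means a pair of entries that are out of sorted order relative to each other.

Count, for each position, how many later elements it exceeds:
17 → 16, 10, 13, 9, 7, 4, 2 → 7
16 → 10, 13, 9, 7, 4, 2 → 6
10 → 9, 7, 4, 2 → 4
13 → 9, 7, 4, 2 → 4
9 → 7, 4, 2 → 3
7 → 4, 2 → 2
4 → 2 → 1
2 → none → 0
Sum: 7 + 6 + 4 + 4 + 3 + 2 + 1 + 0 = 27

27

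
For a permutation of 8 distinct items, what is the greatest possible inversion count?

28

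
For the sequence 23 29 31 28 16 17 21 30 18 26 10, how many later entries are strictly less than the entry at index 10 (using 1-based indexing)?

1 such element

The element at index 10 is 26.
Elements after it: 10
Those smaller than 26: 10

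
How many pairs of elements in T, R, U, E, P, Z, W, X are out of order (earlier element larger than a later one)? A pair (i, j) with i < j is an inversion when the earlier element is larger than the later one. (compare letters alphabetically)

Count, for each position, how many later elements it exceeds:
T → R, E, P → 3
R → E, P → 2
U → E, P → 2
E → none → 0
P → none → 0
Z → W, X → 2
W → none → 0
X → none → 0
Sum: 3 + 2 + 2 + 0 + 0 + 2 + 0 + 0 = 9

9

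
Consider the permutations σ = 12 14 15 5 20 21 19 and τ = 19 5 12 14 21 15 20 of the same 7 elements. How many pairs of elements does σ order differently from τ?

11

Assign each item its position (1..7) in the first ordering, then rewrite the second ordering as that position sequence:
positions: 12→1, 14→2, 15→3, 5→4, 20→5, 21→6, 19→7
second ordering as positions: [7, 4, 1, 2, 6, 3, 5]
Discordant pairs = inversions in this position sequence.
7: 4, 1, 2, 6, 3, 5 → 6
4: 1, 2, 3 → 3
1: 0
2: 0
6: 3, 5 → 2
3: 0
5: 0
Total: 6 + 3 + 0 + 0 + 2 + 0 + 0 = 11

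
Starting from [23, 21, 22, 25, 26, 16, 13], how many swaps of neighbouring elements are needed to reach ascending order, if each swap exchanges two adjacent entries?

13

Each adjacent swap fixes exactly one inversion, so the minimum swap count equals the number of inversions.
Count inversions — for each element, later elements that are smaller:
23: 21, 22, 16, 13 → 4
21: 16, 13 → 2
22: 16, 13 → 2
25: 16, 13 → 2
26: 16, 13 → 2
16: 13 → 1
13: none → 0
Total inversions: 4 + 2 + 2 + 2 + 2 + 1 + 0 = 13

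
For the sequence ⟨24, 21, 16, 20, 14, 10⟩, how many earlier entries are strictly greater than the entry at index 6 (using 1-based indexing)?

5

The element at index 6 is 10.
Elements before it: 24, 21, 16, 20, 14
Those larger than 10: 24, 21, 16, 20, 14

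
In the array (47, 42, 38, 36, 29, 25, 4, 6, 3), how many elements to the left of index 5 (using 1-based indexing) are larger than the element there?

4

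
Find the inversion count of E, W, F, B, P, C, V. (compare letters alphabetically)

Listing every pair i<j with a[i]>a[j] (using 1-based positions):
(1,4): E > B
(1,6): E > C
(2,3): W > F
(2,4): W > B
(2,5): W > P
(2,6): W > C
(2,7): W > V
(3,4): F > B
(3,6): F > C
(5,6): P > C
That's 10 pairs.

Inversions: 10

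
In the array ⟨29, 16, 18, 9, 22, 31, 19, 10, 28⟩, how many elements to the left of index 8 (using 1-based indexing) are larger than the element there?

6

The element at index 8 is 10.
Elements before it: 29, 16, 18, 9, 22, 31, 19
Those larger than 10: 29, 16, 18, 22, 31, 19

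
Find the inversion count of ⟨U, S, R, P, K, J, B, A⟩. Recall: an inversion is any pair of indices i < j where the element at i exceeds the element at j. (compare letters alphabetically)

Out-of-order pairs: 28

Count, for each position, how many later elements it exceeds:
U → S, R, P, K, J, B, A → 7
S → R, P, K, J, B, A → 6
R → P, K, J, B, A → 5
P → K, J, B, A → 4
K → J, B, A → 3
J → B, A → 2
B → A → 1
A → none → 0
Sum: 7 + 6 + 5 + 4 + 3 + 2 + 1 + 0 = 28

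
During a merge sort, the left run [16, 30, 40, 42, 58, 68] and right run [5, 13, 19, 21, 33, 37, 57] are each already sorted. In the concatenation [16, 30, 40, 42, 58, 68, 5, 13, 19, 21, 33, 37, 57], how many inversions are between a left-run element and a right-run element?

For each element r of the right run, count left-run elements greater than r:
r = 5: 16, 30, 40, 42, 58, 68 → 6
r = 13: 16, 30, 40, 42, 58, 68 → 6
r = 19: 30, 40, 42, 58, 68 → 5
r = 21: 30, 40, 42, 58, 68 → 5
r = 33: 40, 42, 58, 68 → 4
r = 37: 40, 42, 58, 68 → 4
r = 57: 58, 68 → 2
Cross-inversions: 6 + 6 + 5 + 5 + 4 + 4 + 2 = 32

32 split inversions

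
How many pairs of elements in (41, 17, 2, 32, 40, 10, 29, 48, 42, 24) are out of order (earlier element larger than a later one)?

Sweep left to right; for each value list the smaller values that follow it:
41: 7
17: 2
2: 0
32: 3
40: 3
10: 0
29: 1
48: 2
42: 1
24: 0
Sum: 7 + 2 + 0 + 3 + 3 + 0 + 1 + 2 + 1 + 0 = 19

There are 19 inversions.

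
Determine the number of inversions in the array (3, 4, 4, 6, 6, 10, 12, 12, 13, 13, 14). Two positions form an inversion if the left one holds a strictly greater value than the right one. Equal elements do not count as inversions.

0 out-of-order pairs

Sweep left to right; for each value list the smaller values that follow it:
3 → none → 0
4 → none → 0
4 → none → 0
6 → none → 0
6 → none → 0
10 → none → 0
12 → none → 0
12 → none → 0
13 → none → 0
13 → none → 0
14 → none → 0
Sum: 0 + 0 + 0 + 0 + 0 + 0 + 0 + 0 + 0 + 0 + 0 = 0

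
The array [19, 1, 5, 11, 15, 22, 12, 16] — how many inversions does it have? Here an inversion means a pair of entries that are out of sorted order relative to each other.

For each element, count later entries that are smaller:
19 → 1, 5, 11, 15, 12, 16 → 6
1 → none → 0
5 → none → 0
11 → none → 0
15 → 12 → 1
22 → 12, 16 → 2
12 → none → 0
16 → none → 0
Sum: 6 + 0 + 0 + 0 + 1 + 2 + 0 + 0 = 9

9 inversions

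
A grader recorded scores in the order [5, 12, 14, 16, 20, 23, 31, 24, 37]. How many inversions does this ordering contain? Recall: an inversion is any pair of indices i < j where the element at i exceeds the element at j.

1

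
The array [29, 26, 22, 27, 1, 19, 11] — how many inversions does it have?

Sweep left to right; for each value list the smaller values that follow it:
29: 6
26: 4
22: 3
27: 3
1: 0
19: 1
11: 0
Sum: 6 + 4 + 3 + 3 + 0 + 1 + 0 = 17

17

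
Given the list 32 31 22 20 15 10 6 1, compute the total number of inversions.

28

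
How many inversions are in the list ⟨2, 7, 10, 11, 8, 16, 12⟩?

There are 3 inversions.

Element-by-element contributions:
2 → none → 0
7 → none → 0
10 → 8 → 1
11 → 8 → 1
8 → none → 0
16 → 12 → 1
12 → none → 0
Sum: 0 + 0 + 1 + 1 + 0 + 1 + 0 = 3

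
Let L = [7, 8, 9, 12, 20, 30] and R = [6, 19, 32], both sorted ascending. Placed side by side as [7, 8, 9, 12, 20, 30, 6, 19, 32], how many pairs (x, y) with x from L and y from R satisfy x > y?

Cross-inversions: 8

Take each right-half value and tally the left-half values above it:
r = 6: 7, 8, 9, 12, 20, 30 → 6
r = 19: 20, 30 → 2
r = 32: none → 0
Cross-inversions: 6 + 2 + 0 = 8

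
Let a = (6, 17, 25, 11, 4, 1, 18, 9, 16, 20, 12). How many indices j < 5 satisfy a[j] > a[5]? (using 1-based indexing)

4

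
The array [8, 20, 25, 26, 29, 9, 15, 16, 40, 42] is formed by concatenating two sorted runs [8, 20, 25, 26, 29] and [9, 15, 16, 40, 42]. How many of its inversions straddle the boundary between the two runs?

Count, for every r in R, how many entries of L exceed r:
r = 9: 20, 25, 26, 29 → 4
r = 15: 20, 25, 26, 29 → 4
r = 16: 20, 25, 26, 29 → 4
r = 40: none → 0
r = 42: none → 0
Cross-inversions: 4 + 4 + 4 + 0 + 0 = 12

There are 12 cross-inversions.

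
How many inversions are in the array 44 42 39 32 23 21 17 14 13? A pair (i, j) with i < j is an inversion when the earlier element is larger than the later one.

Element-by-element contributions:
44 → 42, 39, 32, 23, 21, 17, 14, 13 → 8
42 → 39, 32, 23, 21, 17, 14, 13 → 7
39 → 32, 23, 21, 17, 14, 13 → 6
32 → 23, 21, 17, 14, 13 → 5
23 → 21, 17, 14, 13 → 4
21 → 17, 14, 13 → 3
17 → 14, 13 → 2
14 → 13 → 1
13 → none → 0
Sum: 8 + 7 + 6 + 5 + 4 + 3 + 2 + 1 + 0 = 36

There are 36 inversions.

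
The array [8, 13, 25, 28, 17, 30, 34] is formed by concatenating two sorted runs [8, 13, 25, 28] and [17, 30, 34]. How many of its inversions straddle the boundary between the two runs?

Take each right-half value and tally the left-half values above it:
r = 17: 25, 28 → 2
r = 30: none → 0
r = 34: none → 0
Cross-inversions: 2 + 0 + 0 = 2

There are 2 cross-inversions.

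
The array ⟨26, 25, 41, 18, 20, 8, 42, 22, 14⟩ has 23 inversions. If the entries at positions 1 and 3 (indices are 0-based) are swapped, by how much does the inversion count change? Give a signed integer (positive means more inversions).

-1

Positions 1 and 3 hold 25 and 18; after swapping, the array is [26, 18, 41, 25, 20, 8, 42, 22, 14].
For each element, count later entries that are smaller:
26 → 18, 25, 20, 8, 22, 14 → 6
18 → 8, 14 → 2
41 → 25, 20, 8, 22, 14 → 5
25 → 20, 8, 22, 14 → 4
20 → 8, 14 → 2
8 → none → 0
42 → 22, 14 → 2
22 → 14 → 1
14 → none → 0
Sum: 6 + 2 + 5 + 4 + 2 + 0 + 2 + 1 + 0 = 22
Change: 22 − 23 = -1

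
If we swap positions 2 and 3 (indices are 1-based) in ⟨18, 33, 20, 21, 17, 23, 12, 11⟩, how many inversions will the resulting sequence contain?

19

Positions 2 and 3 hold 33 and 20; after swapping, the array is [18, 20, 33, 21, 17, 23, 12, 11].
Sweep left to right; for each value list the smaller values that follow it:
18: 3
20: 3
33: 5
21: 3
17: 2
23: 2
12: 1
11: 0
Sum: 3 + 3 + 5 + 3 + 2 + 2 + 1 + 0 = 19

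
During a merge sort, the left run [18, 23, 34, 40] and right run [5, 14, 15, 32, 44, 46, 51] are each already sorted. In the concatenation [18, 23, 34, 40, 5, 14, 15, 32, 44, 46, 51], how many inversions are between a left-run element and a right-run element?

Take each right-half value and tally the left-half values above it:
r = 5: 18, 23, 34, 40 → 4
r = 14: 18, 23, 34, 40 → 4
r = 15: 18, 23, 34, 40 → 4
r = 32: 34, 40 → 2
r = 44: none → 0
r = 46: none → 0
r = 51: none → 0
Cross-inversions: 4 + 4 + 4 + 2 + 0 + 0 + 0 = 14

14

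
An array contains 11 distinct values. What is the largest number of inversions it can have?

A reversed (strictly descending) arrangement makes every pair an inversion, giving C(11, 2) inversions.
C(11, 2) = 11·10/2 = 55

Inversions: 55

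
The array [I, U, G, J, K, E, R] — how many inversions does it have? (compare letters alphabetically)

There are 10 out-of-order pairs.

Listing every pair i<j with a[i]>a[j] (using 1-based positions):
(1,3): I > G
(1,6): I > E
(2,3): U > G
(2,4): U > J
(2,5): U > K
(2,6): U > E
(2,7): U > R
(3,6): G > E
(4,6): J > E
(5,6): K > E
That's 10 pairs.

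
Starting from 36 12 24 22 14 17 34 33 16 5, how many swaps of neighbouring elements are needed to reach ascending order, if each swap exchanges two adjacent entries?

The minimum number of adjacent swaps to sort an array equals its inversion count, since every such swap removes exactly one inversion.
Count inversions — for each element, later elements that are smaller:
36: 12, 24, 22, 14, 17, 34, 33, 16, 5 → 9
12: 5 → 1
24: 22, 14, 17, 16, 5 → 5
22: 14, 17, 16, 5 → 4
14: 5 → 1
17: 16, 5 → 2
34: 33, 16, 5 → 3
33: 16, 5 → 2
16: 5 → 1
5: none → 0
Total inversions: 9 + 1 + 5 + 4 + 1 + 2 + 3 + 2 + 1 + 0 = 28

28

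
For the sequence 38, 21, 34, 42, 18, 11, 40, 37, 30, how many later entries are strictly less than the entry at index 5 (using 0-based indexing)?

0

The element at index 5 is 11.
Elements after it: 40, 37, 30
None of them are smaller than 11.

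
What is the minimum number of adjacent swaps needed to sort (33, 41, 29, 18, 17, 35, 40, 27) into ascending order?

Each adjacent swap fixes exactly one inversion, so the minimum swap count equals the number of inversions.
Count inversions — for each element, later elements that are smaller:
33: 29, 18, 17, 27 → 4
41: 29, 18, 17, 35, 40, 27 → 6
29: 18, 17, 27 → 3
18: 17 → 1
17: none → 0
35: 27 → 1
40: 27 → 1
27: none → 0
Total inversions: 4 + 6 + 3 + 1 + 0 + 1 + 1 + 0 = 16

16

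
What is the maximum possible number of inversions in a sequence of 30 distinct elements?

The maximum occurs when the array is in strictly decreasing order: every one of the C(30, 2) pairs is inverted.
C(30, 2) = 30·29/2 = 435

Inversions: 435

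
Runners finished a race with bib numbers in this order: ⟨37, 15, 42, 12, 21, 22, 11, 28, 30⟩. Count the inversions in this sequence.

18

Count, for each position, how many later elements it exceeds:
37 → 15, 12, 21, 22, 11, 28, 30 → 7
15 → 12, 11 → 2
42 → 12, 21, 22, 11, 28, 30 → 6
12 → 11 → 1
21 → 11 → 1
22 → 11 → 1
11 → none → 0
28 → none → 0
30 → none → 0
Sum: 7 + 2 + 6 + 1 + 1 + 1 + 0 + 0 + 0 = 18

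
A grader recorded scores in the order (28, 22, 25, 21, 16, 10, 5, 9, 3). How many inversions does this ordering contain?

34

Sweep left to right; for each value list the smaller values that follow it:
28: 8
22: 6
25: 6
21: 5
16: 4
10: 3
5: 1
9: 1
3: 0
Sum: 8 + 6 + 6 + 5 + 4 + 3 + 1 + 1 + 0 = 34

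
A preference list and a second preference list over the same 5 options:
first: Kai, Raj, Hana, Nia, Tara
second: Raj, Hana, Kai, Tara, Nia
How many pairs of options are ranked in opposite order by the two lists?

Assign each item its position (1..5) in the first ordering, then rewrite the second ordering as that position sequence:
positions: Kai→1, Raj→2, Hana→3, Nia→4, Tara→5
second ordering as positions: [2, 3, 1, 5, 4]
Discordant pairs = inversions in this position sequence.
2: 1 → 1
3: 1 → 1
1: 0
5: 4 → 1
4: 0
Total: 1 + 1 + 0 + 1 + 0 = 3

Pairs: 3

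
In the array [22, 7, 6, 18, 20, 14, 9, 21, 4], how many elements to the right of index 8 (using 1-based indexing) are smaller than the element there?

The element at index 8 is 21.
Elements after it: 4
Those smaller than 21: 4

1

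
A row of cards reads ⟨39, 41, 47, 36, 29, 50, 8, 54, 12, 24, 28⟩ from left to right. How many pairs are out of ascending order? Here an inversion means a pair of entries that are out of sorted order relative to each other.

34

Sweep left to right; for each value list the smaller values that follow it:
39 → 36, 29, 8, 12, 24, 28 → 6
41 → 36, 29, 8, 12, 24, 28 → 6
47 → 36, 29, 8, 12, 24, 28 → 6
36 → 29, 8, 12, 24, 28 → 5
29 → 8, 12, 24, 28 → 4
50 → 8, 12, 24, 28 → 4
8 → none → 0
54 → 12, 24, 28 → 3
12 → none → 0
24 → none → 0
28 → none → 0
Sum: 6 + 6 + 6 + 5 + 4 + 4 + 0 + 3 + 0 + 0 + 0 = 34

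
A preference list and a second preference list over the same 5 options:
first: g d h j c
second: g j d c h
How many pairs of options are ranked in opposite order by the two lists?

There are 3 pairs.

Assign each item its position (1..5) in the first ordering, then rewrite the second ordering as that position sequence:
positions: g→1, d→2, h→3, j→4, c→5
second ordering as positions: [1, 4, 2, 5, 3]
Discordant pairs = inversions in this position sequence.
1: 0
4: 2, 3 → 2
2: 0
5: 3 → 1
3: 0
Total: 0 + 2 + 0 + 1 + 0 = 3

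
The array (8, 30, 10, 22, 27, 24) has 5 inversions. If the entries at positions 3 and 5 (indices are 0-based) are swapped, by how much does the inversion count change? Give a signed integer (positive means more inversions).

Positions 3 and 5 hold 22 and 24; after swapping, the array is [8, 30, 10, 24, 27, 22].
For each element, count later entries that are smaller:
8: 0
30: 4
10: 0
24: 1
27: 1
22: 0
Sum: 0 + 4 + 0 + 1 + 1 + 0 = 6
Change: 6 − 5 = +1

+1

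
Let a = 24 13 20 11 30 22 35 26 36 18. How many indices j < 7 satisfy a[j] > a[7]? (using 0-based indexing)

2

The element at index 7 is 26.
Elements before it: 24, 13, 20, 11, 30, 22, 35
Those larger than 26: 30, 35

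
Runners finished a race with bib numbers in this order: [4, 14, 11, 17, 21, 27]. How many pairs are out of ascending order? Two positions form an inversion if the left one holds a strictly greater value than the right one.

Element-by-element contributions:
4 → none → 0
14 → 11 → 1
11 → none → 0
17 → none → 0
21 → none → 0
27 → none → 0
Sum: 0 + 1 + 0 + 0 + 0 + 0 = 1

1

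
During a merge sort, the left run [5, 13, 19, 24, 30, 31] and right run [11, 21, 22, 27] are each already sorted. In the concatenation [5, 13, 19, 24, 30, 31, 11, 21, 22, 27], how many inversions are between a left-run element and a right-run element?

Count, for every r in R, how many entries of L exceed r:
r = 11: 13, 19, 24, 30, 31 → 5
r = 21: 24, 30, 31 → 3
r = 22: 24, 30, 31 → 3
r = 27: 30, 31 → 2
Cross-inversions: 5 + 3 + 3 + 2 = 13

13 cross-inversions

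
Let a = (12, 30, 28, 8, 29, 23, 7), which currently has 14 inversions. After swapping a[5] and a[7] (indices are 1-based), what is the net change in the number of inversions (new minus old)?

Positions 5 and 7 hold 29 and 7; after swapping, the array is [12, 30, 28, 8, 7, 23, 29].
For each element, count later entries that are smaller:
12: 2
30: 5
28: 3
8: 1
7: 0
23: 0
29: 0
Sum: 2 + 5 + 3 + 1 + 0 + 0 + 0 = 11
Change: 11 − 14 = -3

-3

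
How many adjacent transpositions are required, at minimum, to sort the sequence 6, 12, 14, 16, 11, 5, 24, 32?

8

Minimum adjacent swaps = number of inversions (each swap of adjacent out-of-order elements removes one inversion and no swap can remove more).
Count inversions — for each element, later elements that are smaller:
6: 5 → 1
12: 11, 5 → 2
14: 11, 5 → 2
16: 11, 5 → 2
11: 5 → 1
5: none → 0
24: none → 0
32: none → 0
Total inversions: 1 + 2 + 2 + 2 + 1 + 0 + 0 + 0 = 8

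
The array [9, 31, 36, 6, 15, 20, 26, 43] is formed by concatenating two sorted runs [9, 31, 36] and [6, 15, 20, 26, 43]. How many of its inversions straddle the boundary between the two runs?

9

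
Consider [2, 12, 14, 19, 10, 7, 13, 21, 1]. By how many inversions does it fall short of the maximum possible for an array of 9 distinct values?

19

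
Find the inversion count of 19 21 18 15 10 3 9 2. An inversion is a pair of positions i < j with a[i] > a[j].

Count, for each position, how many later elements it exceeds:
19: 6
21: 6
18: 5
15: 4
10: 3
3: 1
9: 1
2: 0
Sum: 6 + 6 + 5 + 4 + 3 + 1 + 1 + 0 = 26

26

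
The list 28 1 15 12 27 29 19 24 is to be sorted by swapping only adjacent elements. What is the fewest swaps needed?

Each adjacent swap fixes exactly one inversion, so the minimum swap count equals the number of inversions.
Count inversions — for each element, later elements that are smaller:
28: 1, 15, 12, 27, 19, 24 → 6
1: none → 0
15: 12 → 1
12: none → 0
27: 19, 24 → 2
29: 19, 24 → 2
19: none → 0
24: none → 0
Total inversions: 6 + 0 + 1 + 0 + 2 + 2 + 0 + 0 = 11

11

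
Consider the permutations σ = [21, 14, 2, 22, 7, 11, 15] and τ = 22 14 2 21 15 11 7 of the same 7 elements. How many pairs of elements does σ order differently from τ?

Assign each item its position (1..7) in the first ordering, then rewrite the second ordering as that position sequence:
positions: 21→1, 14→2, 2→3, 22→4, 7→5, 11→6, 15→7
second ordering as positions: [4, 2, 3, 1, 7, 6, 5]
Discordant pairs = inversions in this position sequence.
4: 2, 3, 1 → 3
2: 1 → 1
3: 1 → 1
1: 0
7: 6, 5 → 2
6: 5 → 1
5: 0
Total: 3 + 1 + 1 + 0 + 2 + 1 + 0 = 8

8 discordant pairs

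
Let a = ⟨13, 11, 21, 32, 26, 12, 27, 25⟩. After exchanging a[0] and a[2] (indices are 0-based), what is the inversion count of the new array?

Positions 0 and 2 hold 13 and 21; after swapping, the array is [21, 11, 13, 32, 26, 12, 27, 25].
Sweep left to right; for each value list the smaller values that follow it:
21 → 11, 13, 12 → 3
11 → none → 0
13 → 12 → 1
32 → 26, 12, 27, 25 → 4
26 → 12, 25 → 2
12 → none → 0
27 → 25 → 1
25 → none → 0
Sum: 3 + 0 + 1 + 4 + 2 + 0 + 1 + 0 = 11

11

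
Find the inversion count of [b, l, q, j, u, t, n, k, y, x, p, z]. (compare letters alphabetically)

Element-by-element contributions:
b: 0
l: 2
q: 4
j: 0
u: 4
t: 3
n: 1
k: 0
y: 2
x: 1
p: 0
z: 0
Sum: 0 + 2 + 4 + 0 + 4 + 3 + 1 + 0 + 2 + 1 + 0 + 0 = 17

17 inversions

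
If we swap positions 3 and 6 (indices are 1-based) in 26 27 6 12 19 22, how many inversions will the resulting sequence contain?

Inversions: 13

Positions 3 and 6 hold 6 and 22; after swapping, the array is [26, 27, 22, 12, 19, 6].
Sweep left to right; for each value list the smaller values that follow it:
26: 4
27: 4
22: 3
12: 1
19: 1
6: 0
Sum: 4 + 4 + 3 + 1 + 1 + 0 = 13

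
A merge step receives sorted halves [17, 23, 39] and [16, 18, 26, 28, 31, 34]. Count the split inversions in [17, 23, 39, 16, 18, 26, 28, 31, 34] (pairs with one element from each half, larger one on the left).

For each element r of the right run, count left-run elements greater than r:
r = 16: 17, 23, 39 → 3
r = 18: 23, 39 → 2
r = 26: 39 → 1
r = 28: 39 → 1
r = 31: 39 → 1
r = 34: 39 → 1
Cross-inversions: 3 + 2 + 1 + 1 + 1 + 1 = 9

9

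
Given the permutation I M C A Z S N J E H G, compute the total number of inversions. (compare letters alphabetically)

31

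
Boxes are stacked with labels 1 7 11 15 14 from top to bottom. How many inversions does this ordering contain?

1

Element-by-element contributions:
1: 0
7: 0
11: 0
15: 1
14: 0
Sum: 0 + 0 + 0 + 1 + 0 = 1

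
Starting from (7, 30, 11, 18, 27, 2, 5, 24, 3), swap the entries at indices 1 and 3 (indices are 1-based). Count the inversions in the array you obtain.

23

Positions 1 and 3 hold 7 and 11; after swapping, the array is [11, 30, 7, 18, 27, 2, 5, 24, 3].
Sweep left to right; for each value list the smaller values that follow it:
11 → 7, 2, 5, 3 → 4
30 → 7, 18, 27, 2, 5, 24, 3 → 7
7 → 2, 5, 3 → 3
18 → 2, 5, 3 → 3
27 → 2, 5, 24, 3 → 4
2 → none → 0
5 → 3 → 1
24 → 3 → 1
3 → none → 0
Sum: 4 + 7 + 3 + 3 + 4 + 0 + 1 + 1 + 0 = 23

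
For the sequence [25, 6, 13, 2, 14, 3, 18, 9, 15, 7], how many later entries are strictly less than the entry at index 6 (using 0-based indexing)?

3

The element at index 6 is 18.
Elements after it: 9, 15, 7
Those smaller than 18: 9, 15, 7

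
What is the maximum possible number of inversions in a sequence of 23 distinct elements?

The maximum occurs when the array is in strictly decreasing order: every one of the C(23, 2) pairs is inverted.
C(23, 2) = 23·22/2 = 253

253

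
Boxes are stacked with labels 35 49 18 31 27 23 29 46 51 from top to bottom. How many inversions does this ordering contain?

15

For each element, count later entries that are smaller:
35: 5
49: 6
18: 0
31: 3
27: 1
23: 0
29: 0
46: 0
51: 0
Sum: 5 + 6 + 0 + 3 + 1 + 0 + 0 + 0 + 0 = 15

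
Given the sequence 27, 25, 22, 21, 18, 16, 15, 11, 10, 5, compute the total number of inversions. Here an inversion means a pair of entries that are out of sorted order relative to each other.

Count, for each position, how many later elements it exceeds:
27 → 25, 22, 21, 18, 16, 15, 11, 10, 5 → 9
25 → 22, 21, 18, 16, 15, 11, 10, 5 → 8
22 → 21, 18, 16, 15, 11, 10, 5 → 7
21 → 18, 16, 15, 11, 10, 5 → 6
18 → 16, 15, 11, 10, 5 → 5
16 → 15, 11, 10, 5 → 4
15 → 11, 10, 5 → 3
11 → 10, 5 → 2
10 → 5 → 1
5 → none → 0
Sum: 9 + 8 + 7 + 6 + 5 + 4 + 3 + 2 + 1 + 0 = 45

45 inversions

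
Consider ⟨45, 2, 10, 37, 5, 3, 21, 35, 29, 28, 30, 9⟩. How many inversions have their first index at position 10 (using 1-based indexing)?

1

The element at index 10 is 28.
Elements after it: 30, 9
Those smaller than 28: 9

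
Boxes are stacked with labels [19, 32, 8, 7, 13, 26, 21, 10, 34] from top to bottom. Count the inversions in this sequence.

Inversions: 15

Element-by-element contributions:
19: 4
32: 6
8: 1
7: 0
13: 1
26: 2
21: 1
10: 0
34: 0
Sum: 4 + 6 + 1 + 0 + 1 + 2 + 1 + 0 + 0 = 15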